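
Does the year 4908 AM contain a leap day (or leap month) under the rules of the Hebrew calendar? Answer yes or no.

yes

Hebrew year 4908 is year 6 of its 19-year Metonic cycle; leap years are at positions 3, 6, 8, 11, 14, 17, 19, so it is a leap year (13 months).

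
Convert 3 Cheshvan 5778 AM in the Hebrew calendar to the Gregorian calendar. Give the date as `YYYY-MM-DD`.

Julian Day Number of the source date = 2458050.
Converting JDN 2458050 to the Gregorian calendar gives 23 October 2017 CE.

2017-10-23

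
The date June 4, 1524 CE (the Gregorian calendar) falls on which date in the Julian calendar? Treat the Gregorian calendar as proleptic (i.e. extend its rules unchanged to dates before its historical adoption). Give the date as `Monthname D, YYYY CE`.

At this point the Julian calendar is 10 days behind the Gregorian.
4 June 1524 Gregorian − 10 days → 25 May 1524 Julian.

May 25, 1524 CE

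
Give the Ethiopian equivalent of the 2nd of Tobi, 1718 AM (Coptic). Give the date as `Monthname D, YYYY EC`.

Tir 2, 1994 EC

Both dates share Julian Day Number 2452285; in the Ethiopian calendar that is 2 Tir 1994 EC.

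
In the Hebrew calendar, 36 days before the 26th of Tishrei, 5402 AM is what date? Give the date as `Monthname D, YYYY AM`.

JDN of the 26th of Tishrei, 5402 AM = 2320696.
2320696 − 36 = 2320660.
JDN 2320660 in the Hebrew calendar is Elul 19, 5401 AM.

Elul 19, 5401 AM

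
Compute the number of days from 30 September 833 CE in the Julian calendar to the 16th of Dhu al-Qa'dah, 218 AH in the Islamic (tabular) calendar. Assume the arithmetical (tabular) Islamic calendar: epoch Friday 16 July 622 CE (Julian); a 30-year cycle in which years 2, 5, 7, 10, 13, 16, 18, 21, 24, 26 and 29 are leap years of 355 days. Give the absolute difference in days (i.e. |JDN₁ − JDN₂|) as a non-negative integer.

First date → JDN 2025584; second date → JDN 2025648.
The interval is |2025584 − 2025648| = 64 days.

64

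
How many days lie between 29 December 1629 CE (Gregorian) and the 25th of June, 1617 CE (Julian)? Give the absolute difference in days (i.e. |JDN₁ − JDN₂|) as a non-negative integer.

4560

JDN of the first date = 2316403.
JDN of the second date = 2311843.
|2311843 − 2316403| = 4560.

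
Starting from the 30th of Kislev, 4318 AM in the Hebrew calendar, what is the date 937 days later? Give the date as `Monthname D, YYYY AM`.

JDN of the 30th of Kislev, 4318 AM = 1924844.
1924844 + 937 = 1925781.
JDN 1925781 in the Hebrew calendar is Tammuz 23, 4320 AM.

Tammuz 23, 4320 AM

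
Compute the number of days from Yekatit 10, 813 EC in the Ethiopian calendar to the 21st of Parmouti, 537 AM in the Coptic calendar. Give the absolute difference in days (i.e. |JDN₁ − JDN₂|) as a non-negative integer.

71

First date → JDN 2020963; second date → JDN 2021034.
The interval is |2020963 − 2021034| = 71 days.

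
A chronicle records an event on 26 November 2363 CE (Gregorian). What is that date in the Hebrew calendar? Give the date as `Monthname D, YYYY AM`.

Julian Day Number of the source date = 2584457.
Converting JDN 2584457 to the Hebrew calendar gives 19 Kislev 6124 AM.

Kislev 19, 6124 AM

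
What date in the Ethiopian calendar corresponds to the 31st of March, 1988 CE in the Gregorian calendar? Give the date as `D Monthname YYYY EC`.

22 Megabit 1980 EC

Julian Day Number of the source date = 2447252.
Converting JDN 2447252 to the Ethiopian calendar gives 22 Megabit 1980 EC.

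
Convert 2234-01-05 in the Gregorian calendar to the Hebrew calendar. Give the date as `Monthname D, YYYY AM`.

Both dates share Julian Day Number 2537016; in the Hebrew calendar that is 3 Tevet 5994 AM.

Tevet 3, 5994 AM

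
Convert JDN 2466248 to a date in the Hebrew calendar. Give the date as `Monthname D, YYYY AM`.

JDN 2466248 is 3 April 2040 in the Gregorian calendar.
In the Hebrew calendar that day is Nisan 20, 5800 AM.

Nisan 20, 5800 AM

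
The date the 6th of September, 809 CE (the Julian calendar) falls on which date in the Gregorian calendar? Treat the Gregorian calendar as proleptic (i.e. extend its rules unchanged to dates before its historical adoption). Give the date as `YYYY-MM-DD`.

0809-09-10

At this point the Julian calendar is 4 days behind the Gregorian.
6 September 809 Julian + 4 days → 10 September 809 Gregorian.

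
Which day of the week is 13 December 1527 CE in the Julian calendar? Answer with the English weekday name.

Equivalently 23 December 1527 Gregorian, JDN 2279141.
2279141 ≡ 4 (mod 7); counting from Monday = 0 gives Friday.

Friday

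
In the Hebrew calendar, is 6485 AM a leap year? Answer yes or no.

yes

Hebrew year 6485 is year 6 of its 19-year Metonic cycle; leap years are at positions 3, 6, 8, 11, 14, 17, 19, so it is a leap year (13 months).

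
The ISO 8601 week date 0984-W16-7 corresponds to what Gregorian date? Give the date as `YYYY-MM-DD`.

0984-04-18

ISO week 1 of 984 is the week containing the first Thursday of 984.
Week 16, day 7 (Sunday) lands on 0984-04-18.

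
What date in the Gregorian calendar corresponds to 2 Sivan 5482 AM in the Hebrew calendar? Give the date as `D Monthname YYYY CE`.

18 May 1722 CE

Julian Day Number of the source date = 2350145.
Converting JDN 2350145 to the Gregorian calendar gives 18 May 1722 CE.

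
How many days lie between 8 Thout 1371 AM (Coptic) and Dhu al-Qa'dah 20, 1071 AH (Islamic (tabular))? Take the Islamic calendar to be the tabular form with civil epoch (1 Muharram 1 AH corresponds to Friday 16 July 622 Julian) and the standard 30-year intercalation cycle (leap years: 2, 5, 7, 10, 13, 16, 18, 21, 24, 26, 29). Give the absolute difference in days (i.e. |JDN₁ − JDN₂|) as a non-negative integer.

JDN of the first date = 2325429.
JDN of the second date = 2327926.
|2327926 − 2325429| = 2497.

2497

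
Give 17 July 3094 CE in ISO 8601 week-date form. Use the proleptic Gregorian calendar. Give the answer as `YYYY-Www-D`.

3094-W29-2

The weekday is Tuesday (ISO weekday 2).
That Tuesday belongs to ISO week 29 of ISO year 3094.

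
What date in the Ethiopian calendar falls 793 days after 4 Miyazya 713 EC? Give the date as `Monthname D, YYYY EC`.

Counting 793 days forward from JDN 1984492 reaches JDN 1985285, which is Sene 7, 715 EC.

Sene 7, 715 EC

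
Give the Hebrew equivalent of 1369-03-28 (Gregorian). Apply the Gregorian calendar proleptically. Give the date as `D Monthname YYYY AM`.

11 Nisan 5129 AM

Both dates share Julian Day Number 2221164; in the Hebrew calendar that is 11 Nisan 5129 AM.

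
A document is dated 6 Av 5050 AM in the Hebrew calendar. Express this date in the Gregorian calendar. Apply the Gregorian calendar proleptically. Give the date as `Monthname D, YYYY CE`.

Julian Day Number of the source date = 2192426.
Converting JDN 2192426 to the Gregorian calendar gives 22 July 1290 CE.

July 22, 1290 CE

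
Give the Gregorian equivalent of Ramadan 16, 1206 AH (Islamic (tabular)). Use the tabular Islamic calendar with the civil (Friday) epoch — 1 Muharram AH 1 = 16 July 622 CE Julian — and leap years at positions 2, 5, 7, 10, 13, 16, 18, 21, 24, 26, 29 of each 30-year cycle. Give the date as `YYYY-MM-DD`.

Julian Day Number of the source date = 2375703.
Converting JDN 2375703 to the Gregorian calendar gives 8 May 1792 CE.

1792-05-08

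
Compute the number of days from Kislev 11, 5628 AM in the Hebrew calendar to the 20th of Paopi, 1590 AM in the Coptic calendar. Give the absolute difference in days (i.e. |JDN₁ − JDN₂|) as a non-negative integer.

2152

JDN of the first date = 2403309.
JDN of the second date = 2405461.
|2405461 − 2403309| = 2152.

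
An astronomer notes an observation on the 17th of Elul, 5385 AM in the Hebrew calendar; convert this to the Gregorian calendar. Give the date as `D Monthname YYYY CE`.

Both dates share Julian Day Number 2314841; in the Gregorian calendar that is 19 September 1625 CE.

19 September 1625 CE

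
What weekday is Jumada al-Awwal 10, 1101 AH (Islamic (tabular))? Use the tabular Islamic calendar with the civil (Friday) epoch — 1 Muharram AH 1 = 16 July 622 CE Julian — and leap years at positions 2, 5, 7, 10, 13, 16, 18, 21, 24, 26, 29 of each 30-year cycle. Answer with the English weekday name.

Sunday

This is JDN 2338370 (19 February 1690 Gregorian).
JDN 2338370 mod 7 = 6, and JDN 0 was a Monday, so this is a Sunday.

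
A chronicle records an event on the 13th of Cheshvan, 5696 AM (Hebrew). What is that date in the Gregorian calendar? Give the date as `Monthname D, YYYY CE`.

Both dates share Julian Day Number 2428116; in the Gregorian calendar that is 9 November 1935 CE.

November 9, 1935 CE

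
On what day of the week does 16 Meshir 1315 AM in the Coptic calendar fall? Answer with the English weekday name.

This is JDN 2305133 (20 February 1599 Gregorian).
Since JDN mod 7 = 5 (0 = Monday), the day is Saturday.

Saturday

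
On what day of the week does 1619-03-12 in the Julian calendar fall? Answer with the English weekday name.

Equivalently 22 March 1619 Gregorian, JDN 2312468.
JDN 2312468 mod 7 = 4, and JDN 0 was a Monday, so this is a Friday.

Friday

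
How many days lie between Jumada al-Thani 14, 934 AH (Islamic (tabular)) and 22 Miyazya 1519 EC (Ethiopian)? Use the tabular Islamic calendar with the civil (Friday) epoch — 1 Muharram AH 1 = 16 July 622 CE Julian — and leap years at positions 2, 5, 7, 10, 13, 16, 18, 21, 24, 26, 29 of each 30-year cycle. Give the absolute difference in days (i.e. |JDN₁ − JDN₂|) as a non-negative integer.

324

First date → JDN 2279225; second date → JDN 2278901.
The interval is |2279225 − 2278901| = 324 days.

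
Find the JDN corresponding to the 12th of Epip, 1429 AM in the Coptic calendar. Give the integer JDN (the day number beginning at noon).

In the Gregorian calendar the same day is 17 July 1713.
JDN 2451545 is 1 January 2000 CE (Gregorian); the target day is −104627 days from there, so JDN = 2346918.

2346918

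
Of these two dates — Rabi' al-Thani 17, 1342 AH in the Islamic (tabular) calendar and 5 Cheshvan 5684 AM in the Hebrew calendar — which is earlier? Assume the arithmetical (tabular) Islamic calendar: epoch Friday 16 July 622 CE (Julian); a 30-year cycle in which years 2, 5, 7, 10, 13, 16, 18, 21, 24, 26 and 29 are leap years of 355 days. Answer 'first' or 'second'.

The two dates have Julian Day Numbers 2423751 and 2423708 respectively.
Since 2423708 < 2423751, the second date comes first.

second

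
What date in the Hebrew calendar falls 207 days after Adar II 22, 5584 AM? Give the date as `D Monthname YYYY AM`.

JDN of Adar II 22, 5584 AM = 2387343.
2387343 + 207 = 2387550.
JDN 2387550 in the Hebrew calendar is 23 Tishrei 5585 AM.

23 Tishrei 5585 AM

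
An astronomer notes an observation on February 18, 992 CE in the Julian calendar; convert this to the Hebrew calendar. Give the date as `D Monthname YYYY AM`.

The source date corresponds to 23 February 992 in the proleptic Gregorian calendar (JDN 2083434).
That day falls on 11 Adar 4752 AM in the Hebrew calendar.

11 Adar 4752 AM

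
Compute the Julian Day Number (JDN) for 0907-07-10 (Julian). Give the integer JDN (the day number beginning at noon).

Equivalently 15 July 907 (proleptic Gregorian).
JDN 2400001 is 17 November 1858 CE (Gregorian), MJD 0; the target day is −347471 days from there, so JDN = 2052530.

2052530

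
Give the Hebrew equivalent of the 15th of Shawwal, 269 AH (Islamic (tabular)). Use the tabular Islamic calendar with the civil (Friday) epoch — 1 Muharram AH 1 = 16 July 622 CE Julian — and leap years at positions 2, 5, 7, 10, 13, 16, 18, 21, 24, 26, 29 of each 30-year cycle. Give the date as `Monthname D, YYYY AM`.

Iyar 15, 4643 AM

The source date corresponds to 1 May 883 in the proleptic Gregorian calendar (JDN 2043690).
That day falls on 15 Iyar 4643 AM in the Hebrew calendar.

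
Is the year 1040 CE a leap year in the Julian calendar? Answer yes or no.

1040 mod 4 = 0, so it is a leap year in the Julian calendar.

yes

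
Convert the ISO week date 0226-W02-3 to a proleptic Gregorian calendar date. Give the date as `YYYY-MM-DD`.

ISO week 1 of 226 is the week containing the first Thursday of 226.
Week 2, day 3 (Wednesday) lands on 0226-01-11.

0226-01-11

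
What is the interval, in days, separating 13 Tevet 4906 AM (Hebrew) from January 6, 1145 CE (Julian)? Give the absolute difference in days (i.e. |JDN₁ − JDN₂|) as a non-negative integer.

358

JDN of the first date = 2139633.
JDN of the second date = 2139275.
|2139275 − 2139633| = 358.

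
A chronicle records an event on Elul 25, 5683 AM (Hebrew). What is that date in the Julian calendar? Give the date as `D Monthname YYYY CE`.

Both dates share Julian Day Number 2423669; in the Julian calendar that is 24 August 1923 CE.

24 August 1923 CE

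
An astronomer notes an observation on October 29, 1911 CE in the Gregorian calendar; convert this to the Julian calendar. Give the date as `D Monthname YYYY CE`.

At this point the Julian calendar is 13 days behind the Gregorian.
29 October 1911 Gregorian − 13 days → 16 October 1911 Julian.

16 October 1911 CE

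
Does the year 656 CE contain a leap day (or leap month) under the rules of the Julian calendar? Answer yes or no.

yes

656 mod 4 = 0, so it is a leap year in the Julian calendar.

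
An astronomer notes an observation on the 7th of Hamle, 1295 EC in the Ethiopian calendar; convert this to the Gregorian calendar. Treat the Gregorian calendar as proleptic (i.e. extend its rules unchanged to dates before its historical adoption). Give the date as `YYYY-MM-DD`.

Both dates share Julian Day Number 2197160; in the Gregorian calendar that is 9 July 1303 CE.

1303-07-09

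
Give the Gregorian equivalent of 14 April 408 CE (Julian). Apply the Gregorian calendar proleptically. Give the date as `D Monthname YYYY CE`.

15 April 408 CE

For dates in this range the Gregorian date is 1 day ahead of the Julian.
14 April 408 Julian + 1 day → 15 April 408 Gregorian.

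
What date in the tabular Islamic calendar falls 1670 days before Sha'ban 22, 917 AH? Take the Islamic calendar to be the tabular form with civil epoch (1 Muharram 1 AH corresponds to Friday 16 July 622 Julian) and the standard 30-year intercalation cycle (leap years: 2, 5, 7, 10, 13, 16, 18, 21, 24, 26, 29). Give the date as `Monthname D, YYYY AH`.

The starting date is JDN 2273268; 2273268 − 1670 = 2271598.
JDN 2271598 corresponds to Dhu al-Hijjah 6, 912 AH.

Dhu al-Hijjah 6, 912 AH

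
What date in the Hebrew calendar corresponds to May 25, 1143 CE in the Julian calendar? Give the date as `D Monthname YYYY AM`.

The source date corresponds to 1 June 1143 in the proleptic Gregorian calendar (JDN 2138683).
That day falls on 10 Sivan 4903 AM in the Hebrew calendar.

10 Sivan 4903 AM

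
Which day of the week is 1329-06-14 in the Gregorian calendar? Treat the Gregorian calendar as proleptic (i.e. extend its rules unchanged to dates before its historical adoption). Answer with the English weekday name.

Tuesday

Since JDN mod 7 = 1 (0 = Monday), the day is Tuesday.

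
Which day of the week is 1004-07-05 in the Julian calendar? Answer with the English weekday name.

This is JDN 2087955 (11 July 1004 Gregorian).
Since JDN mod 7 = 2 (0 = Monday), the day is Wednesday.

Wednesday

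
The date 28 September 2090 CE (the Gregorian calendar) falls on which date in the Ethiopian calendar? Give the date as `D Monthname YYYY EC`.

Both dates share Julian Day Number 2484688; in the Ethiopian calendar that is 18 Meskerem 2083 EC.

18 Meskerem 2083 EC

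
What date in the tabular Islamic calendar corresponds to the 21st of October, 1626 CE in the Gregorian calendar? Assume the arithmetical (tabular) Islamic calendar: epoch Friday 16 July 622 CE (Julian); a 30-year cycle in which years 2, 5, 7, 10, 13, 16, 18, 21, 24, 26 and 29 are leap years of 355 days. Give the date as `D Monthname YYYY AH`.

Both dates share Julian Day Number 2315238; in the tabular Islamic calendar that is 30 Muharram 1036 AH.

30 Muharram 1036 AH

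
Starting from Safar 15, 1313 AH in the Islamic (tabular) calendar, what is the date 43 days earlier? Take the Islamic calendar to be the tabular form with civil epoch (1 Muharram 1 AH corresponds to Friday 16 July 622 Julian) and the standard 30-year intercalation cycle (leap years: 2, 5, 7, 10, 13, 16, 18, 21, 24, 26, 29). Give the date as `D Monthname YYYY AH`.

2 Muharram 1313 AH

The starting date is JDN 2413413; 2413413 − 43 = 2413370.
JDN 2413370 corresponds to 2 Muharram 1313 AH.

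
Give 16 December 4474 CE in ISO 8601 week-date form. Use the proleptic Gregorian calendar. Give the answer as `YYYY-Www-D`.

4474-W50-7

The weekday is Sunday (ISO weekday 7).
That Sunday belongs to ISO week 50 of ISO year 4474.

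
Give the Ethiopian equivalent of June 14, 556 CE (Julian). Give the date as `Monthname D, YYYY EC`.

Sene 20, 548 EC

Both dates share Julian Day Number 1924302; in the Ethiopian calendar that is 20 Sene 548 EC.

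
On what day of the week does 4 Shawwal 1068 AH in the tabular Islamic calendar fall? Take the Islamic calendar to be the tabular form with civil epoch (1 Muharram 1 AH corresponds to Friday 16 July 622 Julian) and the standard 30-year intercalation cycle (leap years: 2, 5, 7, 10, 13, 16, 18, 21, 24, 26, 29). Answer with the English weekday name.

This is JDN 2326818 (5 July 1658 Gregorian).
2326818 ≡ 4 (mod 7); counting from Monday = 0 gives Friday.

Friday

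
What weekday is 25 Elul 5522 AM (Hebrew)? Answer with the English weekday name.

Monday

This is JDN 2364873 (13 September 1762 Gregorian).
2364873 ≡ 0 (mod 7); counting from Monday = 0 gives Monday.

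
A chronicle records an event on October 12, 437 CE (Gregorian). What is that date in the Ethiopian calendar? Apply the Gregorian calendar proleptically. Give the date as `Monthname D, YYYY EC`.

Both dates share Julian Day Number 1880956; in the Ethiopian calendar that is 14 Tikimt 430 EC.

Tikimt 14, 430 EC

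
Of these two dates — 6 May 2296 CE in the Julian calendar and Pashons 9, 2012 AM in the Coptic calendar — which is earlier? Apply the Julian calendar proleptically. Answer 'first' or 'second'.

second

Converting both to JDN: 2559798 vs 2559796; the smaller is the second.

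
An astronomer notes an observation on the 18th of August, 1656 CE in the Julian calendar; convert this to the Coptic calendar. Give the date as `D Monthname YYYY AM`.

Julian Day Number of the source date = 2326142.
Converting JDN 2326142 to the Coptic calendar gives 25 Mesori 1372 AM.

25 Mesori 1372 AM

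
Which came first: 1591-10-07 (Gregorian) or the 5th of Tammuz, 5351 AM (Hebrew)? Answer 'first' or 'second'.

First date → JDN 2302440; second date → JDN 2302338.
JDN 2302338 < JDN 2302440, so the second date is earlier.

second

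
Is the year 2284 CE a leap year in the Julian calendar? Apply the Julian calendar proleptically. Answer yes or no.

2284 mod 4 = 0, so it is a leap year in the Julian calendar.

yes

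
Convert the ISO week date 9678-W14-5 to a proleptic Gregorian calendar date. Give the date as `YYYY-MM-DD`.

9678-04-08

ISO week 1 of 9678 is the week containing the first Thursday of 9678.
Week 14, day 5 (Friday) lands on 9678-04-08.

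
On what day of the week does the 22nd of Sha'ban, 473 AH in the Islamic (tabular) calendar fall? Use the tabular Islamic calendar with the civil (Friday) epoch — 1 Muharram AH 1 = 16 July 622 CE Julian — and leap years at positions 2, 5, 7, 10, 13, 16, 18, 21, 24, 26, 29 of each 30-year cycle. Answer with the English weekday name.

Friday

This is JDN 2115929 (11 February 1081 Gregorian).
JDN 2115929 mod 7 = 4, and JDN 0 was a Monday, so this is a Friday.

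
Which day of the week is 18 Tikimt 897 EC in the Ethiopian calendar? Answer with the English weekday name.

Monday

This is JDN 2051532 (20 October 904 Gregorian).
Since JDN mod 7 = 0 (0 = Monday), the day is Monday.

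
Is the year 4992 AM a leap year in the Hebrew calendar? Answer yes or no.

Hebrew year 4992 is year 14 of its 19-year Metonic cycle; leap years are at positions 3, 6, 8, 11, 14, 17, 19, so it is a leap year (13 months).

yes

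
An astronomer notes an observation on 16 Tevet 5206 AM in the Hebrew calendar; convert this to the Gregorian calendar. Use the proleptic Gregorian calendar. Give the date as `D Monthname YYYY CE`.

25 December 1445 CE

Both dates share Julian Day Number 2249194; in the Gregorian calendar that is 25 December 1445 CE.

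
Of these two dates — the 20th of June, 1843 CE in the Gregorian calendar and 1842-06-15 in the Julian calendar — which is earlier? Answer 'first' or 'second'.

second

First date → JDN 2394372; second date → JDN 2394014.
JDN 2394014 < JDN 2394372, so the second date is earlier.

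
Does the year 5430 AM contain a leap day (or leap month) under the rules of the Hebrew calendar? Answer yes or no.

no

Hebrew year 5430 is year 15 of its 19-year Metonic cycle; leap years are at positions 3, 6, 8, 11, 14, 17, 19, so it is a common year (12 months).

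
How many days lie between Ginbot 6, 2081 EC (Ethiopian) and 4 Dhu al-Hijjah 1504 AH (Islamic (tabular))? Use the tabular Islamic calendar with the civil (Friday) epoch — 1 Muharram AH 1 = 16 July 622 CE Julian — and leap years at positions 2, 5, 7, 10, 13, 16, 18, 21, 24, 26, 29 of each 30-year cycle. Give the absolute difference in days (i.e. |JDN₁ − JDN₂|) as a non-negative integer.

2805

JDN of the first date = 2484186.
JDN of the second date = 2481381.
|2481381 − 2484186| = 2805.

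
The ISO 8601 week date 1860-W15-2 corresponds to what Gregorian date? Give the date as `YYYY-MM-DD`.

1860-04-10

ISO week 1 of 1860 is the week containing the first Thursday of 1860.
Week 15, day 2 (Tuesday) lands on 1860-04-10.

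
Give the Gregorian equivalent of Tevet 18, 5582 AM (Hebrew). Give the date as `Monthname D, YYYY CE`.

January 11, 1822 CE

Both dates share Julian Day Number 2386542; in the Gregorian calendar that is 11 January 1822 CE.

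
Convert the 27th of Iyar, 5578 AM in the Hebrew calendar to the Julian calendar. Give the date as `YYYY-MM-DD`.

1818-05-21

The source date corresponds to 2 June 1818 in the Gregorian calendar (JDN 2385223).
That day falls on 21 May 1818 CE in the Julian calendar.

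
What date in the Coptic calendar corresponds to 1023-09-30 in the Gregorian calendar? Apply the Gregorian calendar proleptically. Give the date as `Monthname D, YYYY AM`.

Julian Day Number of the source date = 2094975.
Converting JDN 2094975 to the Coptic calendar gives 26 Thout 740 AM.

Thout 26, 740 AM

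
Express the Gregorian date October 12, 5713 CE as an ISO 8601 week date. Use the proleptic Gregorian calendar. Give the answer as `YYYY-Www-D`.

5713-W41-4

The weekday is Thursday (ISO weekday 4).
That Thursday belongs to ISO week 41 of ISO year 5713.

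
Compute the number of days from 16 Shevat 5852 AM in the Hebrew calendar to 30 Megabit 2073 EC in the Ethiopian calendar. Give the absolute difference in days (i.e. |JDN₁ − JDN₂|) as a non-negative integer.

First date → JDN 2485172; second date → JDN 2481228.
The interval is |2485172 − 2481228| = 3944 days.

3944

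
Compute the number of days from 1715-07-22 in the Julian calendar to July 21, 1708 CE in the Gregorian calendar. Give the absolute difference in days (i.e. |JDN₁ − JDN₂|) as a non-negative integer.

JDN of the first date = 2347664.
JDN of the second date = 2345096.
|2345096 − 2347664| = 2568.

2568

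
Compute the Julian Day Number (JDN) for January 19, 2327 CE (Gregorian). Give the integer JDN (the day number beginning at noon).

JDN 2400001 is 17 November 1858 CE (Gregorian), MJD 0; the target day is +170996 days from there, so JDN = 2570997.

2570997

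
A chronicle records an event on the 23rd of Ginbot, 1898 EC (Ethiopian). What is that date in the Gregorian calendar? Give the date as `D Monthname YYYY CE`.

Julian Day Number of the source date = 2417362.
Converting JDN 2417362 to the Gregorian calendar gives 31 May 1906 CE.

31 May 1906 CE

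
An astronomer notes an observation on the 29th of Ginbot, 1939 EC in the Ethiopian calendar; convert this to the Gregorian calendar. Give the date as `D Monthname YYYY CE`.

Both dates share Julian Day Number 2432343; in the Gregorian calendar that is 6 June 1947 CE.

6 June 1947 CE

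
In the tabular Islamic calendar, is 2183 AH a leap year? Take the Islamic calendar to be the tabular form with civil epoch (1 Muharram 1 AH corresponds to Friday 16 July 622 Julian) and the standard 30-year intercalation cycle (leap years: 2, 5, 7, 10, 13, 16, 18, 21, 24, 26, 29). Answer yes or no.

Year 2183 AH is year 23 of its 30-year cycle; leap positions are 2, 5, 7, 10, 13, 16, 18, 21, 24, 26, 29, so it is a common year (354 days).

no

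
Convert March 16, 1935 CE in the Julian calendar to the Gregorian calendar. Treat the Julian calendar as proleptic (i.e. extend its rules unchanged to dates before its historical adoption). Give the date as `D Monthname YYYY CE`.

At this point the Julian calendar is 13 days behind the Gregorian.
16 March 1935 Julian + 13 days → 29 March 1935 Gregorian.

29 March 1935 CE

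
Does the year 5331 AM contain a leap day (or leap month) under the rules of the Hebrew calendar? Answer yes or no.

Hebrew year 5331 is year 11 of its 19-year Metonic cycle; leap years are at positions 3, 6, 8, 11, 14, 17, 19, so it is a leap year (13 months).

yes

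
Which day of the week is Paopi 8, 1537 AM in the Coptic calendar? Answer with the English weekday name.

Tuesday

This is JDN 2386091 (17 October 1820 Gregorian).
JDN 2386091 mod 7 = 1, and JDN 0 was a Monday, so this is a Tuesday.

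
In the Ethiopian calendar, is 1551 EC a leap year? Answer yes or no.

yes

1551 mod 4 = 3; in the Ethiopian calendar a year is leap when year mod 4 = 3, so it is a leap year.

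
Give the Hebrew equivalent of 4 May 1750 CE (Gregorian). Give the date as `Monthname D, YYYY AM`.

Nisan 28, 5510 AM

Both dates share Julian Day Number 2360358; in the Hebrew calendar that is 28 Nisan 5510 AM.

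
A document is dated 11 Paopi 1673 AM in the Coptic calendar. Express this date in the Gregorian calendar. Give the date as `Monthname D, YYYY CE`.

Julian Day Number of the source date = 2435768.
Converting JDN 2435768 to the Gregorian calendar gives 21 October 1956 CE.

October 21, 1956 CE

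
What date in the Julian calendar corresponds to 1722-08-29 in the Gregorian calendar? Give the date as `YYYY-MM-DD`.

For dates in this range the Gregorian date is 11 days ahead of the Julian.
29 August 1722 Gregorian − 11 days → 18 August 1722 Julian.

1722-08-18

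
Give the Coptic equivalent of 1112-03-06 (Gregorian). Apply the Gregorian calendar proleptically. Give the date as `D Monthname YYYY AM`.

Julian Day Number of the source date = 2127274.
Converting JDN 2127274 to the Coptic calendar gives 3 Paremhat 828 AM.

3 Paremhat 828 AM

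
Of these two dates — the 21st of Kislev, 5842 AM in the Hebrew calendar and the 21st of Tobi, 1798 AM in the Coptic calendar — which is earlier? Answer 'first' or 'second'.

first

Converting both to JDN: 2481487 vs 2481524; the smaller is the first.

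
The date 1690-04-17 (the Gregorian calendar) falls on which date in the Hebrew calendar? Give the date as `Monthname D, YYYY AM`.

Iyar 8, 5450 AM

Both dates share Julian Day Number 2338427; in the Hebrew calendar that is 8 Iyar 5450 AM.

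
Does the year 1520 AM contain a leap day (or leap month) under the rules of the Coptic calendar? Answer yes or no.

1520 mod 4 = 0; in the Coptic calendar a year is leap when year mod 4 = 3, so it is a common year.

no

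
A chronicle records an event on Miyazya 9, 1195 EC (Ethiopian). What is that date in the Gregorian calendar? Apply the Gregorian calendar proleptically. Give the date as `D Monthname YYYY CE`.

11 April 1203 CE

Julian Day Number of the source date = 2160547.
Converting JDN 2160547 to the Gregorian calendar gives 11 April 1203 CE.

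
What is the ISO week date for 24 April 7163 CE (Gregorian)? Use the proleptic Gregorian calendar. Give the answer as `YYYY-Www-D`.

7163-W17-3

The weekday is Wednesday (ISO weekday 3).
That Wednesday belongs to ISO week 17 of ISO year 7163.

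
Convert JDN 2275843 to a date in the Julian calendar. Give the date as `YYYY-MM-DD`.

The proleptic Gregorian equivalent of JDN 2275843 is 12 December 1518.
In the Julian calendar that day is 1518-12-02.

1518-12-02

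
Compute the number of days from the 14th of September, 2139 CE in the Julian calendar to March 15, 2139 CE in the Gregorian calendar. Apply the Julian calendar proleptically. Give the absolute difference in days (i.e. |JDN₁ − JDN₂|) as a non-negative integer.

197

JDN of the first date = 2502584.
JDN of the second date = 2502387.
|2502387 − 2502584| = 197.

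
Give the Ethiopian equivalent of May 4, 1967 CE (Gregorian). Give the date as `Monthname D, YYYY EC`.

Both dates share Julian Day Number 2439615; in the Ethiopian calendar that is 26 Miyazya 1959 EC.

Miyazya 26, 1959 EC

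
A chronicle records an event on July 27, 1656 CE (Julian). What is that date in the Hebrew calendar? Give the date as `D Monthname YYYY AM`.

16 Av 5416 AM

Both dates share Julian Day Number 2326120; in the Hebrew calendar that is 16 Av 5416 AM.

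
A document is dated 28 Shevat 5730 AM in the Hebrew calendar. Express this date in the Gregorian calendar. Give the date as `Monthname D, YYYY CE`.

February 4, 1970 CE

Julian Day Number of the source date = 2440622.
Converting JDN 2440622 to the Gregorian calendar gives 4 February 1970 CE.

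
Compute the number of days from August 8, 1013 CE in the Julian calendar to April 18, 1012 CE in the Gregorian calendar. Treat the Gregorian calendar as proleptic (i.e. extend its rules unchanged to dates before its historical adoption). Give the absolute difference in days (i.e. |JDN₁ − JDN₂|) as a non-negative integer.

JDN of the first date = 2091276.
JDN of the second date = 2090793.
|2090793 − 2091276| = 483.

483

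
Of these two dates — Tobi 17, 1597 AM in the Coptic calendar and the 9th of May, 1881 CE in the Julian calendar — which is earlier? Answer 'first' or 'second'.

Converting both to JDN: 2408105 vs 2408222; the smaller is the first.

first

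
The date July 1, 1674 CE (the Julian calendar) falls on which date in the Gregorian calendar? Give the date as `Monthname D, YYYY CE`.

July 11, 1674 CE

At this point the Julian calendar is 10 days behind the Gregorian.
1 July 1674 Julian + 10 days → 11 July 1674 Gregorian.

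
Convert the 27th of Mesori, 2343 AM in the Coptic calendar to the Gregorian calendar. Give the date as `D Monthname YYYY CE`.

Both dates share Julian Day Number 2680801; in the Gregorian calendar that is 7 September 2627 CE.

7 September 2627 CE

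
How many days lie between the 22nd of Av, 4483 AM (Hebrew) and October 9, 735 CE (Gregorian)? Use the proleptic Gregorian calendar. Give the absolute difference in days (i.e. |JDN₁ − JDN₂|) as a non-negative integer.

4450

First date → JDN 1985344; second date → JDN 1989794.
The interval is |1985344 − 1989794| = 4450 days.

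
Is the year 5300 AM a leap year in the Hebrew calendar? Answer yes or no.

Hebrew year 5300 is year 18 of its 19-year Metonic cycle; leap years are at positions 3, 6, 8, 11, 14, 17, 19, so it is a common year (12 months).

no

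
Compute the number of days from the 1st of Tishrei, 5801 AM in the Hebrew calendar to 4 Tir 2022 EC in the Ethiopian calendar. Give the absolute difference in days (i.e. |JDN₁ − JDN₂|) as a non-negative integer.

JDN of the first date = 2466406.
JDN of the second date = 2462514.
|2462514 − 2466406| = 3892.

3892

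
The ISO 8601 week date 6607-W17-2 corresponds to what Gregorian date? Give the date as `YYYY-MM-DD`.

ISO week 1 of 6607 is the week containing the first Thursday of 6607.
Week 17, day 2 (Tuesday) lands on 6607-04-21.

6607-04-21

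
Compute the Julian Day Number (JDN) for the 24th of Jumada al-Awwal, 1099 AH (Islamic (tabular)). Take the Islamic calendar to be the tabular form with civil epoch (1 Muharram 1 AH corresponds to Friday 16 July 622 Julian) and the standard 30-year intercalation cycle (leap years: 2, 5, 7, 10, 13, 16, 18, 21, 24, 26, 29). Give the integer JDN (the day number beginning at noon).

2337676

In the Gregorian calendar the same day is 27 March 1688.
JDN 2400001 is 17 November 1858 CE (Gregorian), MJD 0; the target day is −62325 days from there, so JDN = 2337676.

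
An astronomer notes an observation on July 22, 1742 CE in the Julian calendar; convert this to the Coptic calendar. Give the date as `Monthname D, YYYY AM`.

Epip 28, 1458 AM

Julian Day Number of the source date = 2357526.
Converting JDN 2357526 to the Coptic calendar gives 28 Epip 1458 AM.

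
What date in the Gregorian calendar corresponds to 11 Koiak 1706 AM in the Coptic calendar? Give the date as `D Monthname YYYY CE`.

20 December 1989 CE

Both dates share Julian Day Number 2447881; in the Gregorian calendar that is 20 December 1989 CE.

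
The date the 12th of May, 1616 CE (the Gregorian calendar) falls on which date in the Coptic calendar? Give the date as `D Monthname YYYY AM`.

Both dates share Julian Day Number 2311424; in the Coptic calendar that is 7 Pashons 1332 AM.

7 Pashons 1332 AM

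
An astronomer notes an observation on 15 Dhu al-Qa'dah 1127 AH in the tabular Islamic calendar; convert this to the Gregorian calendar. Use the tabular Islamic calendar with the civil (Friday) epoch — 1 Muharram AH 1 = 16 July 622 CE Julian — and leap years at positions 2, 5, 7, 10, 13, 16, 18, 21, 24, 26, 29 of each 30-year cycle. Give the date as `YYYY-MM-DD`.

Both dates share Julian Day Number 2347766; in the Gregorian calendar that is 12 November 1715 CE.

1715-11-12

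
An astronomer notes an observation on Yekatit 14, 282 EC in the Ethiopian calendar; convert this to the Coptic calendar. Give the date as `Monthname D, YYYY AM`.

Meshir 14, 6 AM

Julian Day Number of the source date = 1827019.
Converting JDN 1827019 to the Coptic calendar gives 14 Meshir 6 AM.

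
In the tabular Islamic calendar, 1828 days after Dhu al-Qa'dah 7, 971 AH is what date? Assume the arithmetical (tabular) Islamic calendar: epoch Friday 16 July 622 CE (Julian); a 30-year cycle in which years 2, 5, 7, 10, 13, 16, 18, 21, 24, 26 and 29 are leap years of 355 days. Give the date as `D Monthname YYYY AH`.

4 Muharram 977 AH

JDN of Dhu al-Qa'dah 7, 971 AH = 2292477.
2292477 + 1828 = 2294305.
JDN 2294305 in the tabular Islamic calendar is 4 Muharram 977 AH.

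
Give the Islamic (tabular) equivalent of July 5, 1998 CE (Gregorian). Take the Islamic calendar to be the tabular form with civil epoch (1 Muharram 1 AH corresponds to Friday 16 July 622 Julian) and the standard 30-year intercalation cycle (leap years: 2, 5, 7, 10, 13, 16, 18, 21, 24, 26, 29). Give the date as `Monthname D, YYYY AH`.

Julian Day Number of the source date = 2451000.
Converting JDN 2451000 to the tabular Islamic calendar gives 10 Rabi' al-Awwal 1419 AH.

Rabi' al-Awwal 10, 1419 AH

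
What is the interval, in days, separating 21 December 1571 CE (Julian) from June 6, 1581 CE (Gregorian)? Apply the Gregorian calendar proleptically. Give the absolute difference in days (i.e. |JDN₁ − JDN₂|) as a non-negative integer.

3445

JDN of the first date = 2295220.
JDN of the second date = 2298665.
|2298665 − 2295220| = 3445.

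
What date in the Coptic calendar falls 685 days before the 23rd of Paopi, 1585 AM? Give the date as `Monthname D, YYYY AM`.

JDN of the 23rd of Paopi, 1585 AM = 2403638.
2403638 − 685 = 2402953.
JDN 2402953 in the Coptic calendar is Koiak 9, 1583 AM.

Koiak 9, 1583 AM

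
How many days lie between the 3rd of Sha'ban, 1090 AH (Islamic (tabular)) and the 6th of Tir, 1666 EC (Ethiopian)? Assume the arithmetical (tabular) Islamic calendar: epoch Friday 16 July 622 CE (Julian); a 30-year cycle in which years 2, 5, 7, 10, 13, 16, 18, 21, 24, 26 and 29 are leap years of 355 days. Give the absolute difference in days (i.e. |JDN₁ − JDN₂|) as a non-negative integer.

2067

JDN of the first date = 2334554.
JDN of the second date = 2332487.
|2332487 − 2334554| = 2067.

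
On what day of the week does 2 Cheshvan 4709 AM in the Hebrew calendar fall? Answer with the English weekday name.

In the proleptic Gregorian calendar this is 13 October 948 (JDN 2067596).
Since JDN mod 7 = 6 (0 = Monday), the day is Sunday.

Sunday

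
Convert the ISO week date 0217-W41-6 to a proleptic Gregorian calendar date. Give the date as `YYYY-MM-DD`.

ISO week 1 of 217 is the week containing the first Thursday of 217.
Week 41, day 6 (Saturday) lands on 0217-10-11.

0217-10-11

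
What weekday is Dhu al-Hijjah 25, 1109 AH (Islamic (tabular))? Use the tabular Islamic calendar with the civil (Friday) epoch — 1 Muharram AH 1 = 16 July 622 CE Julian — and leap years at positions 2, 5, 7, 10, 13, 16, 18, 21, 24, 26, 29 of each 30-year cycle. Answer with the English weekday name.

Friday

Equivalently 4 July 1698 Gregorian, JDN 2341427.
2341427 ≡ 4 (mod 7); counting from Monday = 0 gives Friday.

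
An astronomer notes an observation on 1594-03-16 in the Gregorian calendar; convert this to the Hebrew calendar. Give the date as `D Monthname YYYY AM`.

24 Adar 5354 AM

Julian Day Number of the source date = 2303331.
Converting JDN 2303331 to the Hebrew calendar gives 24 Adar 5354 AM.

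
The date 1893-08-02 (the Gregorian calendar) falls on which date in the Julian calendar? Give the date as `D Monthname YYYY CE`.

The Julian–Gregorian offset here is 12 days (Julian trailing).
2 August 1893 Gregorian − 12 days → 21 July 1893 Julian.

21 July 1893 CE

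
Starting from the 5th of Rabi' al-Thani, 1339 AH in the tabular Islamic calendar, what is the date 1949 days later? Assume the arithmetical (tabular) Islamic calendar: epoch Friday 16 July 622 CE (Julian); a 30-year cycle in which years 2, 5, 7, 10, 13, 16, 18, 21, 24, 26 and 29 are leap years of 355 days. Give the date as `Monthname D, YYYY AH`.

JDN of the 5th of Rabi' al-Thani, 1339 AH = 2422676.
2422676 + 1949 = 2424625.
JDN 2424625 in the tabular Islamic calendar is Shawwal 6, 1344 AH.

Shawwal 6, 1344 AH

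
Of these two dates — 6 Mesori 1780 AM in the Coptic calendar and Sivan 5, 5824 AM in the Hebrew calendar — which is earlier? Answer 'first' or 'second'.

second

The two dates have Julian Day Numbers 2475145 and 2475061 respectively.
Since 2475061 < 2475145, the second date comes first.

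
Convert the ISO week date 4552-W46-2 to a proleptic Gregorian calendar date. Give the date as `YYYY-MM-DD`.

4552-11-14

ISO week 1 of 4552 is the week containing the first Thursday of 4552.
Week 46, day 2 (Tuesday) lands on 4552-11-14.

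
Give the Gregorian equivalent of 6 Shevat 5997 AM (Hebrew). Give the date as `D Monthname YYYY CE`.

2 February 2237 CE

Both dates share Julian Day Number 2538140; in the Gregorian calendar that is 2 February 2237 CE.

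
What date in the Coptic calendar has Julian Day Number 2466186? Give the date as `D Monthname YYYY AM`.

23 Tobi 1756 AM

JDN 2466186 is 1 February 2040 in the Gregorian calendar.
In the Coptic calendar that day is 23 Tobi 1756 AM.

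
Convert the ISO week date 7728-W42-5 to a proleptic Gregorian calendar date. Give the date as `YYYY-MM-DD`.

7728-10-15

ISO week 1 of 7728 is the week containing the first Thursday of 7728.
Week 42, day 5 (Friday) lands on 7728-10-15.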